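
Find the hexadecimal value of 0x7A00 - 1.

0x79FF

The trailing 2 digits are 0, so subtracting 1 borrows through: they become F and the next digit up decrements.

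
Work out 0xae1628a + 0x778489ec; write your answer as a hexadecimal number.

Add column by column in base 16, right to left:
  a+c = 6 carry 1
  8+e+1 = 7 carry 1
  2+9+1 = c
  6+8 = e
  1+4 = 5
  e+8 = 6 carry 1
  a+7+1 = 2 carry 1
  0+7+1 = 8

0x8265ec76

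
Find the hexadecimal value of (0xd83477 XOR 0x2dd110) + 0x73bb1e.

First 0xd83477 XOR 0x2dd110 = 0xf5e567.
Add column by column in base 16, right to left:
  7+e = 5 carry 1
  6+1+1 = 8
  5+b = 0 carry 1
  e+b+1 = a carry 1
  5+3+1 = 9
  f+7 = 6 carry 1
  final carry 1

0x169a085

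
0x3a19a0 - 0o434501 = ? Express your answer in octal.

0x3a19a0 = 0o16414640 in octal.
Subtract column by column in base 8:
  0-1 → 7 (borrow)
  4-0-1 → 3
  6-5 → 1
  4-4 → 0
  1-3 → 6 (borrow)
  4-4-1 → 7 (borrow)
  6-0-1 → 5
  1-0 → 1

0o15760137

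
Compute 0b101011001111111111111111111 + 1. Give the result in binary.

The trailing 19 digits are 1 (max in base 2), so adding 1 cascades: they roll to 0 and the next digit up increments.

0b101011010000000000000000000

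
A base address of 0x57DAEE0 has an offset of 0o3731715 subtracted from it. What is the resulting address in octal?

0x57DAEE0 = 0o537327340 in octal.
Subtract column by column in base 8:
  0-5 → 3 (borrow)
  4-1-1 → 2
  3-7 → 4 (borrow)
  7-1-1 → 5
  2-3 → 7 (borrow)
  3-7-1 → 3 (borrow)
  7-3-1 → 3
  3-0 → 3
  5-0 → 5

0o533375423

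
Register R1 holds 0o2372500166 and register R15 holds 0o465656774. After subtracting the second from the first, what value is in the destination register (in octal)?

Subtract column by column in base 8:
  6-4 → 2
  6-7 → 7 (borrow)
  1-7-1 → 1 (borrow)
  0-6-1 → 1 (borrow)
  0-5-1 → 2 (borrow)
  5-6-1 → 6 (borrow)
  2-5-1 → 4 (borrow)
  7-6-1 → 0
  3-4 → 7 (borrow)
  2-0-1 → 1

0o1704621172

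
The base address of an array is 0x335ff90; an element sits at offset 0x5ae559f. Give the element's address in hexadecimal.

0x8e4552f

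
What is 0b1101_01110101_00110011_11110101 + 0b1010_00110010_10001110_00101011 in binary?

0b10111101001111100001000100000

Add column by column in base 2, right to left:
  1+1 = 0 carry 1
  0+1+1 = 0 carry 1
  1+0+1 = 0 carry 1
  0+1+1 = 0 carry 1
  1+0+1 = 0 carry 1
  1+1+1 = 1 carry 1
  1+0+1 = 0 carry 1
  1+0+1 = 0 carry 1
  1+0+1 = 0 carry 1
  1+1+1 = 1 carry 1
  0+1+1 = 0 carry 1
  0+1+1 = 0 carry 1
  1+0+1 = 0 carry 1
  1+0+1 = 0 carry 1
  0+0+1 = 1
  0+1 = 1
  1+0 = 1
  0+1 = 1
  1+0 = 1
  0+0 = 0
  1+1 = 0 carry 1
  1+1+1 = 1 carry 1
  1+0+1 = 0 carry 1
  0+0+1 = 1
  1+0 = 1
  0+1 = 1
  1+0 = 1
  1+1 = 0 carry 1
  final carry 1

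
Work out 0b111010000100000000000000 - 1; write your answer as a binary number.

The trailing 14 digits are 0, so subtracting 1 borrows through: they become 1 and the next digit up decrements.

0b111010000011111111111111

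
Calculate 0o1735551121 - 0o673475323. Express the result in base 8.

Subtract column by column in base 8:
  1-3 → 6 (borrow)
  2-2-1 → 7 (borrow)
  1-3-1 → 5 (borrow)
  1-5-1 → 3 (borrow)
  5-7-1 → 5 (borrow)
  5-4-1 → 0
  5-3 → 2
  3-7 → 4 (borrow)
  7-6-1 → 0
  1-0 → 1

0o1042053576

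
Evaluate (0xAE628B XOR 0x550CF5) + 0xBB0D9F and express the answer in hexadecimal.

0x1B67C1D

First 0xAE628B XOR 0x550CF5 = 0xFB6E7E.
Add column by column in base 16, right to left:
  E+F = D carry 1
  7+9+1 = 1 carry 1
  E+D+1 = C carry 1
  6+0+1 = 7
  B+B = 6 carry 1
  F+B+1 = B carry 1
  final carry 1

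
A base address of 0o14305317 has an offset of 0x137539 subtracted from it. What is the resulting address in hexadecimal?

0o14305317 = 0x318ACF in hexadecimal.
Subtract column by column in base 16:
  F-9 → 6
  C-3 → 9
  A-5 → 5
  8-7 → 1
  1-3 → E (borrow)
  3-1-1 → 1

0x1E1596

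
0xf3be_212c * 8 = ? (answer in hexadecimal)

0x79df10960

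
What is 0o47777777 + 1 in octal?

0o50000000

The trailing 7 digits are 7 (max in base 8), so adding 1 cascades: they roll to 0 and the next digit up increments.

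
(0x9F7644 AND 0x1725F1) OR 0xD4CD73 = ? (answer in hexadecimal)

0x9F7644 AND 0x1725F1 = 0x172440.
Then OR with 0xD4CD73.

0xD7ED73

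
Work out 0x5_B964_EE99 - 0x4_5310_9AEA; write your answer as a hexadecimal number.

Subtract column by column in base 16:
  9-A → F (borrow)
  9-E-1 → A (borrow)
  E-A-1 → 3
  E-9 → 5
  4-0 → 4
  6-1 → 5
  9-3 → 6
  B-5 → 6
  5-4 → 1

0x1665453AF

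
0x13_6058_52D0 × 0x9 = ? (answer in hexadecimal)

0xAE631AE950

Multiply each base-16 digit by 9, carrying:
  0×9 = 0 → write 0
  D×9 = 117 → write 5 carry 7
  2×9+7 = 25 → write 9 carry 1
  5×9+1 = 46 → write E carry 2
  8×9+2 = 74 → write A carry 4
  5×9+4 = 49 → write 1 carry 3
  0×9+3 = 3 → write 3
  6×9 = 54 → write 6 carry 3
  3×9+3 = 30 → write E carry 1
  1×9+1 = 10 → write A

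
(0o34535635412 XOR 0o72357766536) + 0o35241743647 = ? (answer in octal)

0o104124116773

First 0o34535635412 XOR 0o72357766536 = 0o46662153124.
Add column by column in base 8, right to left:
  4+7 = 3 carry 1
  2+4+1 = 7
  1+6 = 7
  3+3 = 6
  5+4 = 1 carry 1
  1+7+1 = 1 carry 1
  2+1+1 = 4
  6+4 = 2 carry 1
  6+2+1 = 1 carry 1
  6+5+1 = 4 carry 1
  4+3+1 = 0 carry 1
  final carry 1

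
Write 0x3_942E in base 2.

0b111001010000101110

Expand each hex digit to 4 bits: 3=0011 9=1001 4=0100 2=0010 E=1110.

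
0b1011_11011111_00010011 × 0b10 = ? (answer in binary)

0b101111011111000100110

Multiply each base-2 digit by 2, carrying:
  1×2 = 2 → write 0 carry 1
  1×2+1 = 3 → write 1 carry 1
  0×2+1 = 1 → write 1
  0×2 = 0 → write 0
  1×2 = 2 → write 0 carry 1
  0×2+1 = 1 → write 1
  0×2 = 0 → write 0
  0×2 = 0 → write 0
  1×2 = 2 → write 0 carry 1
  1×2+1 = 3 → write 1 carry 1
  1×2+1 = 3 → write 1 carry 1
  1×2+1 = 3 → write 1 carry 1
  1×2+1 = 3 → write 1 carry 1
  0×2+1 = 1 → write 1
  1×2 = 2 → write 0 carry 1
  1×2+1 = 3 → write 1 carry 1
  1×2+1 = 3 → write 1 carry 1
  1×2+1 = 3 → write 1 carry 1
  0×2+1 = 1 → write 1
  1×2 = 2 → write 0 carry 1
  remaining carry: 1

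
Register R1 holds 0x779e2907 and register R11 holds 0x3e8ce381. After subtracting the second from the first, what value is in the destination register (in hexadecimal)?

0x39114586

Subtract column by column in base 16:
  7-1 → 6
  0-8 → 8 (borrow)
  9-3-1 → 5
  2-e → 4 (borrow)
  e-c-1 → 1
  9-8 → 1
  7-e → 9 (borrow)
  7-3-1 → 3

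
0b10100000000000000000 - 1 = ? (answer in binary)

0b10011111111111111111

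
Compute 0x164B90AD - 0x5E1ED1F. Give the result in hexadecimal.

0x1069A38E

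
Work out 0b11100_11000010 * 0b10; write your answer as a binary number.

0b11100110000100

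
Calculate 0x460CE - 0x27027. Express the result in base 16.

Subtract column by column in base 16:
  E-7 → 7
  C-2 → A
  0-0 → 0
  6-7 → F (borrow)
  4-2-1 → 1

0x1F0A7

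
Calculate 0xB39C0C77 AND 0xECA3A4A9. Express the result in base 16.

AND each hex digit independently (no carries):
  B&E=A, 3&C=0, 9&A=8, C&3=0, 0&A=0, C&4=4, 7&A=2, 7&9=1

0xA0800421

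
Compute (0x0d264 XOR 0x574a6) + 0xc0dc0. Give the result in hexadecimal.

0x11b482

First 0x0d264 XOR 0x574a6 = 0x5a6c2.
Add column by column in base 16, right to left:
  2+0 = 2
  c+c = 8 carry 1
  6+d+1 = 4 carry 1
  a+0+1 = b
  5+c = 1 carry 1
  final carry 1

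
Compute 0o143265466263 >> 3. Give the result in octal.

0o14326546626

Shifting right by 3 bits = 1 oct digit: drop the last 1.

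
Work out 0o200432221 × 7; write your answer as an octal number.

Multiply each base-8 digit by 7, carrying:
  1×7 = 7 → write 7
  2×7 = 14 → write 6 carry 1
  2×7+1 = 15 → write 7 carry 1
  2×7+1 = 15 → write 7 carry 1
  3×7+1 = 22 → write 6 carry 2
  4×7+2 = 30 → write 6 carry 3
  0×7+3 = 3 → write 3
  0×7 = 0 → write 0
  2×7 = 14 → write 6 carry 1
  remaining carry: 1

0o1603667767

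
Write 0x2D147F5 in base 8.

Expand each hex digit to 4 bits: 2=0010 D=1101 1=0001 4=0100 7=0111 F=1111 5=0101.
Group the bits in threes: 010 110 100 010 100 011 111 110 101 → 264243765.

0o264243765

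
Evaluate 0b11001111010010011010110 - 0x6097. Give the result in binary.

0x6097 = 0b110000010010111 in binary.
Subtract column by column in base 2:
  0-1 → 1 (borrow)
  1-1-1 → 1 (borrow)
  1-1-1 → 1 (borrow)
  0-0-1 → 1 (borrow)
  1-1-1 → 1 (borrow)
  0-0-1 → 1 (borrow)
  1-0-1 → 0
  1-1 → 0
  0-0 → 0
  0-0 → 0
  1-0 → 1
  0-0 → 0
  0-0 → 0
  1-1 → 0
  0-1 → 1 (borrow)
  1-0-1 → 0
  1-0 → 1
  1-0 → 1
  1-0 → 1
  0-0 → 0
  0-0 → 0
  1-0 → 1
  1-0 → 1

0b11001110100010000111111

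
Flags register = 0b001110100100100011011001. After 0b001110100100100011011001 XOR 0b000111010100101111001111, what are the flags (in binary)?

0b001001110000001100010110

XOR bit by bit (1 where the bits differ):
  001110100100100011011001
^ 000111010100101111001111
= 001001110000001100010110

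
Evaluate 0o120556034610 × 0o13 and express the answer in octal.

0o1567672474330

Multiply each base-8 digit by 11, carrying:
  0×11 = 0 → write 0
  1×11 = 11 → write 3 carry 1
  6×11+1 = 67 → write 3 carry 8
  4×11+8 = 52 → write 4 carry 6
  3×11+6 = 39 → write 7 carry 4
  0×11+4 = 4 → write 4
  6×11 = 66 → write 2 carry 8
  5×11+8 = 63 → write 7 carry 7
  5×11+7 = 62 → write 6 carry 7
  0×11+7 = 7 → write 7
  2×11 = 22 → write 6 carry 2
  1×11+2 = 13 → write 5 carry 1
  remaining carry: 1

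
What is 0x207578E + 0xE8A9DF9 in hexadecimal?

0x1091F587

Add column by column in base 16, right to left:
  E+9 = 7 carry 1
  8+F+1 = 8 carry 1
  7+D+1 = 5 carry 1
  5+9+1 = F
  7+A = 1 carry 1
  0+8+1 = 9
  2+E = 0 carry 1
  final carry 1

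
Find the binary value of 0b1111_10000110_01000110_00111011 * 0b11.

0b101110100100101101001010110001

Multiply each base-2 digit by 3, carrying:
  1×3 = 3 → write 1 carry 1
  1×3+1 = 4 → write 0 carry 2
  0×3+2 = 2 → write 0 carry 1
  1×3+1 = 4 → write 0 carry 2
  1×3+2 = 5 → write 1 carry 2
  1×3+2 = 5 → write 1 carry 2
  0×3+2 = 2 → write 0 carry 1
  0×3+1 = 1 → write 1
  0×3 = 0 → write 0
  1×3 = 3 → write 1 carry 1
  1×3+1 = 4 → write 0 carry 2
  0×3+2 = 2 → write 0 carry 1
  0×3+1 = 1 → write 1
  0×3 = 0 → write 0
  1×3 = 3 → write 1 carry 1
  0×3+1 = 1 → write 1
  0×3 = 0 → write 0
  1×3 = 3 → write 1 carry 1
  1×3+1 = 4 → write 0 carry 2
  0×3+2 = 2 → write 0 carry 1
  0×3+1 = 1 → write 1
  0×3 = 0 → write 0
  0×3 = 0 → write 0
  1×3 = 3 → write 1 carry 1
  1×3+1 = 4 → write 0 carry 2
  1×3+2 = 5 → write 1 carry 2
  1×3+2 = 5 → write 1 carry 2
  1×3+2 = 5 → write 1 carry 2
  remaining carry: 10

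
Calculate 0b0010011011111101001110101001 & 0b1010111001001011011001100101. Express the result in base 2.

0b0010011001001001001000100001

AND bit by bit (1 only where both bits are 1):
  0010011011111101001110101001
& 1010111001001011011001100101
= 0010011001001001001000100001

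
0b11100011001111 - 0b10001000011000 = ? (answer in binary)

Subtract column by column in base 2:
  1-0 → 1
  1-0 → 1
  1-0 → 1
  1-1 → 0
  0-1 → 1 (borrow)
  0-0-1 → 1 (borrow)
  1-0-1 → 0
  1-0 → 1
  0-0 → 0
  0-1 → 1 (borrow)
  0-0-1 → 1 (borrow)
  1-0-1 → 0
  1-0 → 1
  1-1 → 0

0b1011010110111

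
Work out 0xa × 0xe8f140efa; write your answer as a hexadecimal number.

0x9196c895c4

Multiply each base-16 digit by 10, carrying:
  a×10 = 100 → write 4 carry 6
  f×10+6 = 156 → write c carry 9
  e×10+9 = 149 → write 5 carry 9
  0×10+9 = 9 → write 9
  4×10 = 40 → write 8 carry 2
  1×10+2 = 12 → write c
  f×10 = 150 → write 6 carry 9
  8×10+9 = 89 → write 9 carry 5
  e×10+5 = 145 → write 1 carry 9
  remaining carry: 9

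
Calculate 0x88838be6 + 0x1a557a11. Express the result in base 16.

Add column by column in base 16, right to left:
  6+1 = 7
  e+1 = f
  b+a = 5 carry 1
  8+7+1 = 0 carry 1
  3+5+1 = 9
  8+5 = d
  8+a = 2 carry 1
  8+1+1 = a

0xa2d905f7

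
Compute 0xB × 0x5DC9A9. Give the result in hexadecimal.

0x407AA43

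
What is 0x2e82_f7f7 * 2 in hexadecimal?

0x5d05efee

Multiply each base-16 digit by 2, carrying:
  7×2 = 14 → write e
  f×2 = 30 → write e carry 1
  7×2+1 = 15 → write f
  f×2 = 30 → write e carry 1
  2×2+1 = 5 → write 5
  8×2 = 16 → write 0 carry 1
  e×2+1 = 29 → write d carry 1
  2×2+1 = 5 → write 5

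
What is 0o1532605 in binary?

0b1101011010110000101

Each octal digit is 3 bits: 1=001 5=101 3=011 2=010 6=110 0=000 5=101.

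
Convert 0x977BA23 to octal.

0o1135735043

Expand each hex digit to 4 bits: 9=1001 7=0111 7=0111 B=1011 A=1010 2=0010 3=0011.
Group the bits in threes: 001 001 011 101 111 011 101 000 100 011 → 1135735043.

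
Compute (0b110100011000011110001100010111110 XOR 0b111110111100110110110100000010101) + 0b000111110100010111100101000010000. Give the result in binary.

0b10010011001000000011101010111011

First 0b110100011000011110001100010111110 XOR 0b111110111100110110110100000010101 = 0b001010100100101000111000010101011.
Add column by column in base 2, right to left:
  1+0 = 1
  1+0 = 1
  0+0 = 0
  1+0 = 1
  0+1 = 1
  1+0 = 1
  0+0 = 0
  1+0 = 1
  0+0 = 0
  0+1 = 1
  0+0 = 0
  0+1 = 1
  1+0 = 1
  1+0 = 1
  1+1 = 0 carry 1
  0+1+1 = 0 carry 1
  0+1+1 = 0 carry 1
  0+1+1 = 0 carry 1
  1+0+1 = 0 carry 1
  0+1+1 = 0 carry 1
  1+0+1 = 0 carry 1
  0+0+1 = 1
  0+0 = 0
  1+1 = 0 carry 1
  0+0+1 = 1
  0+1 = 1
  1+1 = 0 carry 1
  0+1+1 = 0 carry 1
  1+1+1 = 1 carry 1
  0+1+1 = 0 carry 1
  1+0+1 = 0 carry 1
  final carry 1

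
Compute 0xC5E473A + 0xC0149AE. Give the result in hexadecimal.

Add column by column in base 16, right to left:
  A+E = 8 carry 1
  3+A+1 = E
  7+9 = 0 carry 1
  4+4+1 = 9
  E+1 = F
  5+0 = 5
  C+C = 8 carry 1
  final carry 1

0x185F90E8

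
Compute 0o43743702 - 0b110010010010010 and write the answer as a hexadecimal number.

0x8F6330

0o43743702 = 0x8FC7C2 in hexadecimal.
0b110010010010010 = 0x6492 in hexadecimal.
Subtract column by column in base 16:
  2-2 → 0
  C-9 → 3
  7-4 → 3
  C-6 → 6
  F-0 → F
  8-0 → 8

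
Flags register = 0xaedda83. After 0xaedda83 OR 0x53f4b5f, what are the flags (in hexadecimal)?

0xfffdbdf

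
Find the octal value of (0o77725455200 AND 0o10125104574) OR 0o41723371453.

0o77725455200 AND 0o10125104574 = 0o10125004000.
Then OR with 0o41723371453.

0o51727375453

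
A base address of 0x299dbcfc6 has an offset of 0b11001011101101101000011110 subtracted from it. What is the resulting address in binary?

0b1010010110101011001111010110101000

0x299dbcfc6 = 0b1010011001110110111100111111000110 in binary.
Subtract column by column in base 2:
  0-0 → 0
  1-1 → 0
  1-1 → 0
  0-1 → 1 (borrow)
  0-1-1 → 0 (borrow)
  0-0-1 → 1 (borrow)
  1-0-1 → 0
  1-0 → 1
  1-0 → 1
  1-1 → 0
  1-0 → 1
  1-1 → 0
  0-1 → 1 (borrow)
  0-0-1 → 1 (borrow)
  1-1-1 → 1 (borrow)
  1-1-1 → 1 (borrow)
  1-0-1 → 0
  1-1 → 0
  0-1 → 1 (borrow)
  1-1-1 → 1 (borrow)
  1-0-1 → 0
  0-1 → 1 (borrow)
  1-0-1 → 0
  1-0 → 1
  1-1 → 0
  0-1 → 1 (borrow)
  0-0-1 → 1 (borrow)
  1-0-1 → 0
  1-0 → 1
  0-0 → 0
  0-0 → 0
  1-0 → 1
  0-0 → 0
  1-0 → 1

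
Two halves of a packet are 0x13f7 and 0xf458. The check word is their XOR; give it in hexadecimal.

0xe7af

XOR each hex digit independently (no carries):
  1^f=e, 3^4=7, f^5=a, 7^8=f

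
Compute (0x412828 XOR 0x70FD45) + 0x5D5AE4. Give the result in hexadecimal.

First 0x412828 XOR 0x70FD45 = 0x31D56D.
Add column by column in base 16, right to left:
  D+4 = 1 carry 1
  6+E+1 = 5 carry 1
  5+A+1 = 0 carry 1
  D+5+1 = 3 carry 1
  1+D+1 = F
  3+5 = 8

0x8F3051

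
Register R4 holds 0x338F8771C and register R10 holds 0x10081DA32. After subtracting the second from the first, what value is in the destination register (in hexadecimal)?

Subtract column by column in base 16:
  C-2 → A
  1-3 → E (borrow)
  7-A-1 → C (borrow)
  7-D-1 → 9 (borrow)
  8-1-1 → 6
  F-8 → 7
  8-0 → 8
  3-0 → 3
  3-1 → 2

0x238769CEA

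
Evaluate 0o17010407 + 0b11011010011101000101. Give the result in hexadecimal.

0o17010407 = 0x3c1107 in hexadecimal.
0b11011010011101000101 = 0xda745 in hexadecimal.
Add column by column in base 16, right to left:
  7+5 = c
  0+4 = 4
  1+7 = 8
  1+a = b
  c+d = 9 carry 1
  3+0+1 = 4

0x49b84c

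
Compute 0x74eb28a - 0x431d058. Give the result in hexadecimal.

Subtract column by column in base 16:
  a-8 → 2
  8-5 → 3
  2-0 → 2
  b-d → e (borrow)
  e-1-1 → c
  4-3 → 1
  7-4 → 3

0x31ce232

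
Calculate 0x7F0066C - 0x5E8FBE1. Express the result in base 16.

0x2070A8B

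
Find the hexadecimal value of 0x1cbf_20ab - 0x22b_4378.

Subtract column by column in base 16:
  b-8 → 3
  a-7 → 3
  0-3 → d (borrow)
  2-4-1 → d (borrow)
  f-b-1 → 3
  b-2 → 9
  c-2 → a
  1-0 → 1

0x1a93dd33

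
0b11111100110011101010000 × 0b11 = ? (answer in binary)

0b1011110110011010111110000

Multiply each base-2 digit by 3, carrying:
  0×3 = 0 → write 0
  0×3 = 0 → write 0
  0×3 = 0 → write 0
  0×3 = 0 → write 0
  1×3 = 3 → write 1 carry 1
  0×3+1 = 1 → write 1
  1×3 = 3 → write 1 carry 1
  0×3+1 = 1 → write 1
  1×3 = 3 → write 1 carry 1
  1×3+1 = 4 → write 0 carry 2
  1×3+2 = 5 → write 1 carry 2
  0×3+2 = 2 → write 0 carry 1
  0×3+1 = 1 → write 1
  1×3 = 3 → write 1 carry 1
  1×3+1 = 4 → write 0 carry 2
  0×3+2 = 2 → write 0 carry 1
  0×3+1 = 1 → write 1
  1×3 = 3 → write 1 carry 1
  1×3+1 = 4 → write 0 carry 2
  1×3+2 = 5 → write 1 carry 2
  1×3+2 = 5 → write 1 carry 2
  1×3+2 = 5 → write 1 carry 2
  1×3+2 = 5 → write 1 carry 2
  remaining carry: 10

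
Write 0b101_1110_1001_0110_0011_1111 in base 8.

Group the bits in threes: 010 111 101 001 011 000 111 111 → 27513077.

0o27513077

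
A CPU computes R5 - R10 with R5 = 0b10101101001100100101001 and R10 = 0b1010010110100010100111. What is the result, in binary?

Subtract column by column in base 2:
  1-1 → 0
  0-1 → 1 (borrow)
  0-1-1 → 0 (borrow)
  1-0-1 → 0
  0-0 → 0
  1-1 → 0
  0-0 → 0
  0-1 → 1 (borrow)
  1-0-1 → 0
  0-0 → 0
  0-0 → 0
  1-1 → 0
  1-0 → 1
  0-1 → 1 (borrow)
  0-1-1 → 0 (borrow)
  1-0-1 → 0
  0-1 → 1 (borrow)
  1-0-1 → 0
  1-0 → 1
  0-1 → 1 (borrow)
  1-0-1 → 0
  0-1 → 1 (borrow)
  1-0-1 → 0

0b1011010011000010000010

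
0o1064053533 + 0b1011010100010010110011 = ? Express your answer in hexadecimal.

0o1064053533 = 0x8D0575B in hexadecimal.
0b1011010100010010110011 = 0x2D44B3 in hexadecimal.
Add column by column in base 16, right to left:
  B+3 = E
  5+B = 0 carry 1
  7+4+1 = C
  5+4 = 9
  0+D = D
  D+2 = F
  8+0 = 8

0x8FD9C0E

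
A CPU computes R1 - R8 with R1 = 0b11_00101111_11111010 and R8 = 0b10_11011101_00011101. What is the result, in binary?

0b101001011011101

Subtract column by column in base 2:
  0-1 → 1 (borrow)
  1-0-1 → 0
  0-1 → 1 (borrow)
  1-1-1 → 1 (borrow)
  1-1-1 → 1 (borrow)
  1-0-1 → 0
  1-0 → 1
  1-0 → 1
  1-1 → 0
  1-0 → 1
  1-1 → 0
  1-1 → 0
  0-1 → 1 (borrow)
  1-0-1 → 0
  0-1 → 1 (borrow)
  0-1-1 → 0 (borrow)
  1-0-1 → 0
  1-1 → 0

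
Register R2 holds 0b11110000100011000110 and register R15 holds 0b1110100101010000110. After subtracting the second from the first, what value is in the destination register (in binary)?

Subtract column by column in base 2:
  0-0 → 0
  1-1 → 0
  1-1 → 0
  0-0 → 0
  0-0 → 0
  0-0 → 0
  1-0 → 1
  1-1 → 0
  0-0 → 0
  0-1 → 1 (borrow)
  0-0-1 → 1 (borrow)
  1-1-1 → 1 (borrow)
  0-0-1 → 1 (borrow)
  0-0-1 → 1 (borrow)
  0-1-1 → 0 (borrow)
  0-0-1 → 1 (borrow)
  1-1-1 → 1 (borrow)
  1-1-1 → 1 (borrow)
  1-1-1 → 1 (borrow)
  1-0-1 → 0

0b1111011111001000000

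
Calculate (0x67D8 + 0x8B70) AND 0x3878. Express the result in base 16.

0x3048

Add column by column in base 16, right to left:
  8+0 = 8
  D+7 = 4 carry 1
  7+B+1 = 3 carry 1
  6+8+1 = F
Sum = 0xF348; now AND with 0x3878:
  F&3=3, 3&8=0, 4&7=4, 8&8=8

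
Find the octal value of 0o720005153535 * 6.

Multiply each base-8 digit by 6, carrying:
  5×6 = 30 → write 6 carry 3
  3×6+3 = 21 → write 5 carry 2
  5×6+2 = 32 → write 0 carry 4
  3×6+4 = 22 → write 6 carry 2
  5×6+2 = 32 → write 0 carry 4
  1×6+4 = 10 → write 2 carry 1
  5×6+1 = 31 → write 7 carry 3
  0×6+3 = 3 → write 3
  0×6 = 0 → write 0
  0×6 = 0 → write 0
  2×6 = 12 → write 4 carry 1
  7×6+1 = 43 → write 3 carry 5
  remaining carry: 5

0o5340037206056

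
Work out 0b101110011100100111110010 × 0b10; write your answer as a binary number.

0b1011100111001001111100100

Multiply each base-2 digit by 2, carrying:
  0×2 = 0 → write 0
  1×2 = 2 → write 0 carry 1
  0×2+1 = 1 → write 1
  0×2 = 0 → write 0
  1×2 = 2 → write 0 carry 1
  1×2+1 = 3 → write 1 carry 1
  1×2+1 = 3 → write 1 carry 1
  1×2+1 = 3 → write 1 carry 1
  1×2+1 = 3 → write 1 carry 1
  0×2+1 = 1 → write 1
  0×2 = 0 → write 0
  1×2 = 2 → write 0 carry 1
  0×2+1 = 1 → write 1
  0×2 = 0 → write 0
  1×2 = 2 → write 0 carry 1
  1×2+1 = 3 → write 1 carry 1
  1×2+1 = 3 → write 1 carry 1
  0×2+1 = 1 → write 1
  0×2 = 0 → write 0
  1×2 = 2 → write 0 carry 1
  1×2+1 = 3 → write 1 carry 1
  1×2+1 = 3 → write 1 carry 1
  0×2+1 = 1 → write 1
  1×2 = 2 → write 0 carry 1
  remaining carry: 1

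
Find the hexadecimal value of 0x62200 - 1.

0x621FF

The trailing 2 digits are 0, so subtracting 1 borrows through: they become F and the next digit up decrements.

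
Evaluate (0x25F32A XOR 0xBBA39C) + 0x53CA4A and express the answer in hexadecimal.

0xF21B00

First 0x25F32A XOR 0xBBA39C = 0x9E50B6.
Add column by column in base 16, right to left:
  6+A = 0 carry 1
  B+4+1 = 0 carry 1
  0+A+1 = B
  5+C = 1 carry 1
  E+3+1 = 2 carry 1
  9+5+1 = F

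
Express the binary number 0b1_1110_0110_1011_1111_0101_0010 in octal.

Group the bits in threes: 001 111 001 101 011 111 101 010 010 → 171537522.

0o171537522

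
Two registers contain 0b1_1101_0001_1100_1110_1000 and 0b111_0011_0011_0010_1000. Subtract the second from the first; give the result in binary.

Subtract column by column in base 2:
  0-0 → 0
  0-0 → 0
  0-0 → 0
  1-1 → 0
  0-0 → 0
  1-1 → 0
  1-0 → 1
  1-0 → 1
  0-1 → 1 (borrow)
  0-1-1 → 0 (borrow)
  1-0-1 → 0
  1-0 → 1
  1-1 → 0
  0-1 → 1 (borrow)
  0-0-1 → 1 (borrow)
  0-0-1 → 1 (borrow)
  1-1-1 → 1 (borrow)
  0-1-1 → 0 (borrow)
  1-1-1 → 1 (borrow)
  1-0-1 → 0
  1-0 → 1

0b101011110100111000000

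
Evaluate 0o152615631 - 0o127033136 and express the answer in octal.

0o23562473

Subtract column by column in base 8:
  1-6 → 3 (borrow)
  3-3-1 → 7 (borrow)
  6-1-1 → 4
  5-3 → 2
  1-3 → 6 (borrow)
  6-0-1 → 5
  2-7 → 3 (borrow)
  5-2-1 → 2
  1-1 → 0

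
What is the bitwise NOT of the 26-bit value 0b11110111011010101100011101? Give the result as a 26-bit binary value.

0b00001000100101010011100010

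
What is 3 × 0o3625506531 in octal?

Multiply each base-8 digit by 3, carrying:
  1×3 = 3 → write 3
  3×3 = 9 → write 1 carry 1
  5×3+1 = 16 → write 0 carry 2
  6×3+2 = 20 → write 4 carry 2
  0×3+2 = 2 → write 2
  5×3 = 15 → write 7 carry 1
  5×3+1 = 16 → write 0 carry 2
  2×3+2 = 8 → write 0 carry 1
  6×3+1 = 19 → write 3 carry 2
  3×3+2 = 11 → write 3 carry 1
  remaining carry: 1

0o13300724013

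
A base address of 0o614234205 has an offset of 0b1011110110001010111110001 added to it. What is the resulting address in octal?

0o753047166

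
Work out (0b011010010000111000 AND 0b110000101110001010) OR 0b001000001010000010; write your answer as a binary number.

0b011010010000111000 AND 0b110000101110001010 = 0b010000000000001000.
Then OR with 0b001000001010000010.

0b11000001010001010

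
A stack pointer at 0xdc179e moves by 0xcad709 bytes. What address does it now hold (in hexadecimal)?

Add column by column in base 16, right to left:
  e+9 = 7 carry 1
  9+0+1 = a
  7+7 = e
  1+d = e
  c+a = 6 carry 1
  d+c+1 = a carry 1
  final carry 1

0x1a6eea7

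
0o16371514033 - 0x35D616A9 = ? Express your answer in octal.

0x35D616A9 = 0o6565413251 in octal.
Subtract column by column in base 8:
  3-1 → 2
  3-5 → 6 (borrow)
  0-2-1 → 5 (borrow)
  4-3-1 → 0
  1-1 → 0
  5-4 → 1
  1-5 → 4 (borrow)
  7-6-1 → 0
  3-5 → 6 (borrow)
  6-6-1 → 7 (borrow)
  1-0-1 → 0

0o7604100562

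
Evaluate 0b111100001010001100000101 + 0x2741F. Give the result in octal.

0o74613444

0b111100001010001100000101 = 0o74121405 in octal.
0x2741F = 0o472037 in octal.
Add column by column in base 8, right to left:
  5+7 = 4 carry 1
  0+3+1 = 4
  4+0 = 4
  1+2 = 3
  2+7 = 1 carry 1
  1+4+1 = 6
  4+0 = 4
  7+0 = 7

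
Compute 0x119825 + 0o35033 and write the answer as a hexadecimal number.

0x11d240

0o35033 = 0x3a1b in hexadecimal.
Add column by column in base 16, right to left:
  5+b = 0 carry 1
  2+1+1 = 4
  8+a = 2 carry 1
  9+3+1 = d
  1+0 = 1
  1+0 = 1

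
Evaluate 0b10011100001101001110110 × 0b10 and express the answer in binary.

0b100111000011010011101100

Multiply each base-2 digit by 2, carrying:
  0×2 = 0 → write 0
  1×2 = 2 → write 0 carry 1
  1×2+1 = 3 → write 1 carry 1
  0×2+1 = 1 → write 1
  1×2 = 2 → write 0 carry 1
  1×2+1 = 3 → write 1 carry 1
  1×2+1 = 3 → write 1 carry 1
  0×2+1 = 1 → write 1
  0×2 = 0 → write 0
  1×2 = 2 → write 0 carry 1
  0×2+1 = 1 → write 1
  1×2 = 2 → write 0 carry 1
  1×2+1 = 3 → write 1 carry 1
  0×2+1 = 1 → write 1
  0×2 = 0 → write 0
  0×2 = 0 → write 0
  0×2 = 0 → write 0
  1×2 = 2 → write 0 carry 1
  1×2+1 = 3 → write 1 carry 1
  1×2+1 = 3 → write 1 carry 1
  0×2+1 = 1 → write 1
  0×2 = 0 → write 0
  1×2 = 2 → write 0 carry 1
  remaining carry: 1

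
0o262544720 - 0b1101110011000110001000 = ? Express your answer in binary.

0o262544720 = 0b10110010101100100111010000 in binary.
Subtract column by column in base 2:
  0-0 → 0
  0-0 → 0
  0-0 → 0
  0-1 → 1 (borrow)
  1-0-1 → 0
  0-0 → 0
  1-0 → 1
  1-1 → 0
  1-1 → 0
  0-0 → 0
  0-0 → 0
  1-0 → 1
  0-1 → 1 (borrow)
  0-1-1 → 0 (borrow)
  1-0-1 → 0
  1-0 → 1
  0-1 → 1 (borrow)
  1-1-1 → 1 (borrow)
  0-1-1 → 0 (borrow)
  1-0-1 → 0
  0-1 → 1 (borrow)
  0-1-1 → 0 (borrow)
  1-0-1 → 0
  1-0 → 1
  0-0 → 0
  1-0 → 1

0b10100100111001100001001000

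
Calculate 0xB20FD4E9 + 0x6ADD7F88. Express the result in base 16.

Add column by column in base 16, right to left:
  9+8 = 1 carry 1
  E+8+1 = 7 carry 1
  4+F+1 = 4 carry 1
  D+7+1 = 5 carry 1
  F+D+1 = D carry 1
  0+D+1 = E
  2+A = C
  B+6 = 1 carry 1
  final carry 1

0x11CED5471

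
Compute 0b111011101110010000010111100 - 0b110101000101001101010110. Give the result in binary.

Subtract column by column in base 2:
  0-0 → 0
  0-1 → 1 (borrow)
  1-1-1 → 1 (borrow)
  1-0-1 → 0
  1-1 → 0
  1-0 → 1
  0-1 → 1 (borrow)
  1-0-1 → 0
  0-1 → 1 (borrow)
  0-1-1 → 0 (borrow)
  0-0-1 → 1 (borrow)
  0-0-1 → 1 (borrow)
  0-1-1 → 0 (borrow)
  1-0-1 → 0
  0-1 → 1 (borrow)
  0-0-1 → 1 (borrow)
  1-0-1 → 0
  1-0 → 1
  1-1 → 0
  0-0 → 0
  1-1 → 0
  1-0 → 1
  1-1 → 0
  0-1 → 1 (borrow)
  1-0-1 → 0
  1-0 → 1
  1-0 → 1

0b110101000101100110101100110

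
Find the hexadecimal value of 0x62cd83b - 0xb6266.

0x62175d5

Subtract column by column in base 16:
  b-6 → 5
  3-6 → d (borrow)
  8-2-1 → 5
  d-6 → 7
  c-b → 1
  2-0 → 2
  6-0 → 6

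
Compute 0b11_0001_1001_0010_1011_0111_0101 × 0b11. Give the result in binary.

Multiply each base-2 digit by 3, carrying:
  1×3 = 3 → write 1 carry 1
  0×3+1 = 1 → write 1
  1×3 = 3 → write 1 carry 1
  0×3+1 = 1 → write 1
  1×3 = 3 → write 1 carry 1
  1×3+1 = 4 → write 0 carry 2
  1×3+2 = 5 → write 1 carry 2
  0×3+2 = 2 → write 0 carry 1
  1×3+1 = 4 → write 0 carry 2
  1×3+2 = 5 → write 1 carry 2
  0×3+2 = 2 → write 0 carry 1
  1×3+1 = 4 → write 0 carry 2
  0×3+2 = 2 → write 0 carry 1
  1×3+1 = 4 → write 0 carry 2
  0×3+2 = 2 → write 0 carry 1
  0×3+1 = 1 → write 1
  1×3 = 3 → write 1 carry 1
  0×3+1 = 1 → write 1
  0×3 = 0 → write 0
  1×3 = 3 → write 1 carry 1
  1×3+1 = 4 → write 0 carry 2
  0×3+2 = 2 → write 0 carry 1
  0×3+1 = 1 → write 1
  0×3 = 0 → write 0
  1×3 = 3 → write 1 carry 1
  1×3+1 = 4 → write 0 carry 2
  remaining carry: 10

0b1001010010111000001001011111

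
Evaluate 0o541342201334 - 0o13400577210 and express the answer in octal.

0o525741402124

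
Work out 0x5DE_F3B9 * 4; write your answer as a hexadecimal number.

0x177BCEE4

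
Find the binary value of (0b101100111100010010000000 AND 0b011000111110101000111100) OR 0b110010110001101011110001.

0b111010111101101011110001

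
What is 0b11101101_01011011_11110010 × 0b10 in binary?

Multiply each base-2 digit by 2, carrying:
  0×2 = 0 → write 0
  1×2 = 2 → write 0 carry 1
  0×2+1 = 1 → write 1
  0×2 = 0 → write 0
  1×2 = 2 → write 0 carry 1
  1×2+1 = 3 → write 1 carry 1
  1×2+1 = 3 → write 1 carry 1
  1×2+1 = 3 → write 1 carry 1
  1×2+1 = 3 → write 1 carry 1
  1×2+1 = 3 → write 1 carry 1
  0×2+1 = 1 → write 1
  1×2 = 2 → write 0 carry 1
  1×2+1 = 3 → write 1 carry 1
  0×2+1 = 1 → write 1
  1×2 = 2 → write 0 carry 1
  0×2+1 = 1 → write 1
  1×2 = 2 → write 0 carry 1
  0×2+1 = 1 → write 1
  1×2 = 2 → write 0 carry 1
  1×2+1 = 3 → write 1 carry 1
  0×2+1 = 1 → write 1
  1×2 = 2 → write 0 carry 1
  1×2+1 = 3 → write 1 carry 1
  1×2+1 = 3 → write 1 carry 1
  remaining carry: 1

0b1110110101011011111100100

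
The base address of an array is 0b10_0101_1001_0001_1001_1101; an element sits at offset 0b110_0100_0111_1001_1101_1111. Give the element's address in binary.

0b100010100000101101111100

Add column by column in base 2, right to left:
  1+1 = 0 carry 1
  0+1+1 = 0 carry 1
  1+1+1 = 1 carry 1
  1+1+1 = 1 carry 1
  1+1+1 = 1 carry 1
  0+0+1 = 1
  0+1 = 1
  1+1 = 0 carry 1
  1+1+1 = 1 carry 1
  0+0+1 = 1
  0+0 = 0
  0+1 = 1
  1+1 = 0 carry 1
  0+1+1 = 0 carry 1
  0+1+1 = 0 carry 1
  1+0+1 = 0 carry 1
  1+0+1 = 0 carry 1
  0+0+1 = 1
  1+1 = 0 carry 1
  0+0+1 = 1
  0+0 = 0
  1+1 = 0 carry 1
  0+1+1 = 0 carry 1
  final carry 1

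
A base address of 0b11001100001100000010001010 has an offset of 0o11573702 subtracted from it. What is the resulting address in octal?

0b11001100001100000010001010 = 0o314140212 in octal.
Subtract column by column in base 8:
  2-2 → 0
  1-0 → 1
  2-7 → 3 (borrow)
  0-3-1 → 4 (borrow)
  4-7-1 → 4 (borrow)
  1-5-1 → 3 (borrow)
  4-1-1 → 2
  1-1 → 0
  3-0 → 3

0o302344310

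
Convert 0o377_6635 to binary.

0b11111111110110011101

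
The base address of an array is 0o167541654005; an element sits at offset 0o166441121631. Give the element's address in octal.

Add column by column in base 8, right to left:
  5+1 = 6
  0+3 = 3
  0+6 = 6
  4+1 = 5
  5+2 = 7
  6+1 = 7
  1+1 = 2
  4+4 = 0 carry 1
  5+4+1 = 2 carry 1
  7+6+1 = 6 carry 1
  6+6+1 = 5 carry 1
  1+1+1 = 3

0o356202775636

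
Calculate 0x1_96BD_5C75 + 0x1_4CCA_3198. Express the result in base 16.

Add column by column in base 16, right to left:
  5+8 = D
  7+9 = 0 carry 1
  C+1+1 = E
  5+3 = 8
  D+A = 7 carry 1
  B+C+1 = 8 carry 1
  6+C+1 = 3 carry 1
  9+4+1 = E
  1+1 = 2

0x2E3878E0D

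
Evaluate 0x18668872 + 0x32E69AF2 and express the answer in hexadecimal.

0x4B4D2364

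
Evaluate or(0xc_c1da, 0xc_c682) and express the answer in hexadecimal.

0xcc7da

OR each hex digit independently (no carries):
  c|c=c, c|c=c, 1|6=7, d|8=d, a|2=a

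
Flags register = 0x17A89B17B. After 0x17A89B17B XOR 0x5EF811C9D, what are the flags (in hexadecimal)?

0x49508ADE6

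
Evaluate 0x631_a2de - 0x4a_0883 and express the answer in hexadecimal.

0x5e79a5b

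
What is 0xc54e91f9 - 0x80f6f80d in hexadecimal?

0x445799ec

Subtract column by column in base 16:
  9-d → c (borrow)
  f-0-1 → e
  1-8 → 9 (borrow)
  9-f-1 → 9 (borrow)
  e-6-1 → 7
  4-f → 5 (borrow)
  5-0-1 → 4
  c-8 → 4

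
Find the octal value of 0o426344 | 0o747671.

0o767775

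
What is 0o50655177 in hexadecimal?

0xa35a7f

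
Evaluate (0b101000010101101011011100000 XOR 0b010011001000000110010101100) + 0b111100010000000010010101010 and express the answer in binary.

First 0b101000010101101011011100000 XOR 0b010011001000000110010101100 = 0b111011011101101101001001100.
Add column by column in base 2, right to left:
  0+0 = 0
  0+1 = 1
  1+0 = 1
  1+1 = 0 carry 1
  0+0+1 = 1
  0+1 = 1
  1+0 = 1
  0+1 = 1
  0+0 = 0
  1+0 = 1
  0+1 = 1
  1+0 = 1
  1+0 = 1
  0+0 = 0
  1+0 = 1
  1+0 = 1
  0+0 = 0
  1+0 = 1
  1+0 = 1
  1+1 = 0 carry 1
  0+0+1 = 1
  1+0 = 1
  1+0 = 1
  0+1 = 1
  1+1 = 0 carry 1
  1+1+1 = 1 carry 1
  1+1+1 = 1 carry 1
  final carry 1

0b1110111101101101111011110110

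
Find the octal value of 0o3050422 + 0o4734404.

0o10005026

Add column by column in base 8, right to left:
  2+4 = 6
  2+0 = 2
  4+4 = 0 carry 1
  0+4+1 = 5
  5+3 = 0 carry 1
  0+7+1 = 0 carry 1
  3+4+1 = 0 carry 1
  final carry 1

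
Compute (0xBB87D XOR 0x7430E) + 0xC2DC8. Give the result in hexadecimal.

First 0xBB87D XOR 0x7430E = 0xCFB73.
Add column by column in base 16, right to left:
  3+8 = B
  7+C = 3 carry 1
  B+D+1 = 9 carry 1
  F+2+1 = 2 carry 1
  C+C+1 = 9 carry 1
  final carry 1

0x19293B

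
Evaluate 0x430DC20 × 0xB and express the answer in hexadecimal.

Multiply each base-16 digit by 11, carrying:
  0×11 = 0 → write 0
  2×11 = 22 → write 6 carry 1
  C×11+1 = 133 → write 5 carry 8
  D×11+8 = 151 → write 7 carry 9
  0×11+9 = 9 → write 9
  3×11 = 33 → write 1 carry 2
  4×11+2 = 46 → write E carry 2
  remaining carry: 2

0x2E197560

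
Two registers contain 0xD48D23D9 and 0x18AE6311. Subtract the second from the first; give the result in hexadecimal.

0xBBDEC0C8

Subtract column by column in base 16:
  9-1 → 8
  D-1 → C
  3-3 → 0
  2-6 → C (borrow)
  D-E-1 → E (borrow)
  8-A-1 → D (borrow)
  4-8-1 → B (borrow)
  D-1-1 → B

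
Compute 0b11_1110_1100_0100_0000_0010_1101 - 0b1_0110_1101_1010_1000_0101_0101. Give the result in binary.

Subtract column by column in base 2:
  1-1 → 0
  0-0 → 0
  1-1 → 0
  1-0 → 1
  0-1 → 1 (borrow)
  1-0-1 → 0
  0-1 → 1 (borrow)
  0-0-1 → 1 (borrow)
  0-0-1 → 1 (borrow)
  0-0-1 → 1 (borrow)
  0-0-1 → 1 (borrow)
  0-1-1 → 0 (borrow)
  0-0-1 → 1 (borrow)
  0-1-1 → 0 (borrow)
  1-0-1 → 0
  0-1 → 1 (borrow)
  0-1-1 → 0 (borrow)
  0-0-1 → 1 (borrow)
  1-1-1 → 1 (borrow)
  1-1-1 → 1 (borrow)
  0-0-1 → 1 (borrow)
  1-1-1 → 1 (borrow)
  1-1-1 → 1 (borrow)
  1-0-1 → 0
  1-1 → 0
  1-0 → 1

0b10011111101001011111011000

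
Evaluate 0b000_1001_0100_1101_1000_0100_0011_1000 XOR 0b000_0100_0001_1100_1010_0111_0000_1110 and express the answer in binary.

0b0001101010100010010001100110110

XOR bit by bit (1 where the bits differ):
  0001001010011011000010000111000
^ 0000100000111001010011100001110
= 0001101010100010010001100110110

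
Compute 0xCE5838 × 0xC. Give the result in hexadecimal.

0x9AC22A0

Multiply each base-16 digit by 12, carrying:
  8×12 = 96 → write 0 carry 6
  3×12+6 = 42 → write A carry 2
  8×12+2 = 98 → write 2 carry 6
  5×12+6 = 66 → write 2 carry 4
  E×12+4 = 172 → write C carry 10
  C×12+10 = 154 → write A carry 9
  remaining carry: 9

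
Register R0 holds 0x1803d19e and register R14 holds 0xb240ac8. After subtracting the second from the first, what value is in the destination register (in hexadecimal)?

0xcdfc6d6

Subtract column by column in base 16:
  e-8 → 6
  9-c → d (borrow)
  1-a-1 → 6 (borrow)
  d-0-1 → c
  3-4 → f (borrow)
  0-2-1 → d (borrow)
  8-b-1 → c (borrow)
  1-0-1 → 0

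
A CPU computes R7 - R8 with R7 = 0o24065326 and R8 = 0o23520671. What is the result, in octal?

Subtract column by column in base 8:
  6-1 → 5
  2-7 → 3 (borrow)
  3-6-1 → 4 (borrow)
  5-0-1 → 4
  6-2 → 4
  0-5 → 3 (borrow)
  4-3-1 → 0
  2-2 → 0

0o344435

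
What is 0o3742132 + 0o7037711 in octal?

0o13002043

Add column by column in base 8, right to left:
  2+1 = 3
  3+1 = 4
  1+7 = 0 carry 1
  2+7+1 = 2 carry 1
  4+3+1 = 0 carry 1
  7+0+1 = 0 carry 1
  3+7+1 = 3 carry 1
  final carry 1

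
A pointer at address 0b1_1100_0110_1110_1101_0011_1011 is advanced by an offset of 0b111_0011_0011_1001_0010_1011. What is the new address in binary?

0b10001110100010011001100110

Add column by column in base 2, right to left:
  1+1 = 0 carry 1
  1+1+1 = 1 carry 1
  0+0+1 = 1
  1+1 = 0 carry 1
  1+0+1 = 0 carry 1
  1+1+1 = 1 carry 1
  0+0+1 = 1
  0+0 = 0
  1+1 = 0 carry 1
  0+0+1 = 1
  1+0 = 1
  1+1 = 0 carry 1
  0+1+1 = 0 carry 1
  1+1+1 = 1 carry 1
  1+0+1 = 0 carry 1
  1+0+1 = 0 carry 1
  0+1+1 = 0 carry 1
  1+1+1 = 1 carry 1
  1+0+1 = 0 carry 1
  0+0+1 = 1
  0+1 = 1
  0+1 = 1
  1+1 = 0 carry 1
  1+0+1 = 0 carry 1
  1+0+1 = 0 carry 1
  final carry 1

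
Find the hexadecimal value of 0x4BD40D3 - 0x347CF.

Subtract column by column in base 16:
  3-F → 4 (borrow)
  D-C-1 → 0
  0-7 → 9 (borrow)
  4-4-1 → F (borrow)
  D-3-1 → 9
  B-0 → B
  4-0 → 4

0x4B9F904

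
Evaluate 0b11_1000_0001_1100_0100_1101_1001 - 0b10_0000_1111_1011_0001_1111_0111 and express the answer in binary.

0b1011100100001001011100010

Subtract column by column in base 2:
  1-1 → 0
  0-1 → 1 (borrow)
  0-1-1 → 0 (borrow)
  1-0-1 → 0
  1-1 → 0
  0-1 → 1 (borrow)
  1-1-1 → 1 (borrow)
  1-1-1 → 1 (borrow)
  0-1-1 → 0 (borrow)
  0-0-1 → 1 (borrow)
  1-0-1 → 0
  0-0 → 0
  0-1 → 1 (borrow)
  0-1-1 → 0 (borrow)
  1-0-1 → 0
  1-1 → 0
  1-1 → 0
  0-1 → 1 (borrow)
  0-1-1 → 0 (borrow)
  0-1-1 → 0 (borrow)
  0-0-1 → 1 (borrow)
  0-0-1 → 1 (borrow)
  0-0-1 → 1 (borrow)
  1-0-1 → 0
  1-0 → 1
  1-1 → 0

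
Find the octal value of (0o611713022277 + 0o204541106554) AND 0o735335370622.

Add column by column in base 8, right to left:
  7+4 = 3 carry 1
  7+5+1 = 5 carry 1
  2+5+1 = 0 carry 1
  2+6+1 = 1 carry 1
  2+0+1 = 3
  0+1 = 1
  3+1 = 4
  1+4 = 5
  7+5 = 4 carry 1
  1+4+1 = 6
  1+0 = 1
  6+2 = 0 carry 1
  final carry 1
Sum = 0o1016454131053; now AND with 0o735335370622:
  1&0=0, 0&7=0, 1&3=1, 6&5=4, 4&3=0, 5&3=1, 4&5=4, 1&3=1, 3&7=3, 1&0=0, 0&6=0, 5&2=0, 3&2=2

0o14014130002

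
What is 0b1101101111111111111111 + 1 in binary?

The trailing 16 digits are 1 (max in base 2), so adding 1 cascades: they roll to 0 and the next digit up increments.

0b1101110000000000000000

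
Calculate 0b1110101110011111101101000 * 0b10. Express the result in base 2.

0b11101011100111111011010000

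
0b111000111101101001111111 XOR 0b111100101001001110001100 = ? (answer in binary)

0b000100010100100111110011

XOR bit by bit (1 where the bits differ):
  111000111101101001111111
^ 111100101001001110001100
= 000100010100100111110011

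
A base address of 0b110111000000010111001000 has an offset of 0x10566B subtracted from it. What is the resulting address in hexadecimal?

0xCBAF5D

0b110111000000010111001000 = 0xDC05C8 in hexadecimal.
Subtract column by column in base 16:
  8-B → D (borrow)
  C-6-1 → 5
  5-6 → F (borrow)
  0-5-1 → A (borrow)
  C-0-1 → B
  D-1 → C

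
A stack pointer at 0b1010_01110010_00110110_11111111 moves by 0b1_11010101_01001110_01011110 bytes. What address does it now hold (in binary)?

0b1100010001111000010101011101

Add column by column in base 2, right to left:
  1+0 = 1
  1+1 = 0 carry 1
  1+1+1 = 1 carry 1
  1+1+1 = 1 carry 1
  1+1+1 = 1 carry 1
  1+0+1 = 0 carry 1
  1+1+1 = 1 carry 1
  1+0+1 = 0 carry 1
  0+0+1 = 1
  1+1 = 0 carry 1
  1+1+1 = 1 carry 1
  0+1+1 = 0 carry 1
  1+0+1 = 0 carry 1
  1+0+1 = 0 carry 1
  0+1+1 = 0 carry 1
  0+0+1 = 1
  0+1 = 1
  1+0 = 1
  0+1 = 1
  0+0 = 0
  1+1 = 0 carry 1
  1+0+1 = 0 carry 1
  1+1+1 = 1 carry 1
  0+1+1 = 0 carry 1
  0+1+1 = 0 carry 1
  1+0+1 = 0 carry 1
  0+0+1 = 1
  1+0 = 1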